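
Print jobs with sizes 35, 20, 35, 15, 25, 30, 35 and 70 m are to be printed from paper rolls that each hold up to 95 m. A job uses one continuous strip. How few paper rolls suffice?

3

Total = 70 + 35 + 35 + 35 + 30 + 25 + 20 + 15 = 265 m.
Lower bound: ⌈265/95⌉ = 3 paper rolls.
A packing using 3 paper rolls:
  roll 1: 70 + 25 = 95
  roll 2: 35 + 35 + 20 = 90
  roll 3: 35 + 30 + 15 = 80
This matches the lower bound, so 3 is optimal.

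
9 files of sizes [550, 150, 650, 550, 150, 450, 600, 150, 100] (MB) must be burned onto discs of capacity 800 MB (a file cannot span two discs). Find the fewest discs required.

Total = 650 + 600 + 550 + 550 + 450 + 150 + 150 + 150 + 100 = 3350 MB.
Lower bound: ⌈3350/800⌉ = 5 discs.
A packing using 5 discs:
  disc 1: 650 + 150 = 800
  disc 2: 600 + 150 = 750
  disc 3: 550 + 150 + 100 = 800
  disc 4: 550 = 550
  disc 5: 450 = 450
This matches the lower bound, so 5 is optimal.

5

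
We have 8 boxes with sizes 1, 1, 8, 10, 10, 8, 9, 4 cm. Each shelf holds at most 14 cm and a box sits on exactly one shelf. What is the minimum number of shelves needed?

5

Total = 10 + 10 + 9 + 8 + 8 + 4 + 1 + 1 = 51 cm.
Lower bound: ⌈51/14⌉ = 4 shelves.
Also, 5 boxes each exceed 7 cm, and no two of those can share a shelf, so at least 5 shelves are needed.
A packing using 5 shelves:
  shelf 1: 10 + 4 = 14
  shelf 2: 10 + 1 + 1 = 12
  shelf 3: 9 = 9
  shelf 4: 8 = 8
  shelf 5: 8 = 8
This matches the lower bound, so 5 is optimal.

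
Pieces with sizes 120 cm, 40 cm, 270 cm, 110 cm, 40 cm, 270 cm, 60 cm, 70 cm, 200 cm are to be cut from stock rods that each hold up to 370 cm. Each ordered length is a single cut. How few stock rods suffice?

4

Total = 270 + 270 + 200 + 120 + 110 + 70 + 60 + 40 + 40 = 1180 cm.
Lower bound: ⌈1180/370⌉ = 4 stock rods.
A packing using 4 stock rods:
  stock rod 1: 270 + 70 = 340
  stock rod 2: 270 + 60 + 40 = 370
  stock rod 3: 200 + 120 + 40 = 360
  stock rod 4: 110 = 110
This matches the lower bound, so 4 is optimal.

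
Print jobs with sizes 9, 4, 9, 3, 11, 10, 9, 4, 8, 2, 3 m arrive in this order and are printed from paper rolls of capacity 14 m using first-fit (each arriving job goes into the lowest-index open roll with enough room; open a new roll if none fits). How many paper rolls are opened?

6

  9 → roll 1 (new)  [load 9/14]
  4 → roll 1  [load 13/14]
  9 → roll 2 (new)  [load 9/14]
  3 → roll 2  [load 12/14]
  11 → roll 3 (new)  [load 11/14]
  10 → roll 4 (new)  [load 10/14]
  9 → roll 5 (new)  [load 9/14]
  4 → roll 4  [load 14/14]
  8 → roll 6 (new)  [load 8/14]
  2 → roll 2  [load 14/14]
  3 → roll 3  [load 14/14]
6 paper rolls opened.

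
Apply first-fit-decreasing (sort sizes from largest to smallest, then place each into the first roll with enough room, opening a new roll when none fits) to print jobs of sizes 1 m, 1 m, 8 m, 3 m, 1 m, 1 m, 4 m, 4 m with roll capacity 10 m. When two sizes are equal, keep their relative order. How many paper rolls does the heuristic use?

Sorted descending: 8, 4, 4, 3, 1, 1, 1, 1.
  8 → roll 1 (new)  [load 8/10]
  4 → roll 2 (new)  [load 4/10]
  4 → roll 2  [load 8/10]
  3 → roll 3 (new)  [load 3/10]
  1 → roll 1  [load 9/10]
  1 → roll 1  [load 10/10]
  1 → roll 2  [load 9/10]
  1 → roll 2  [load 10/10]
3 paper rolls opened.

3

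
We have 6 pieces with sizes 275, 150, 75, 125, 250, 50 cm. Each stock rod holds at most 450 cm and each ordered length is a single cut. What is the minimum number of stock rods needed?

3

Total = 275 + 250 + 150 + 125 + 75 + 50 = 925 cm.
Lower bound: ⌈925/450⌉ = 3 stock rods.
A packing using 3 stock rods:
  stock rod 1: 275 + 150 = 425
  stock rod 2: 250 + 125 + 75 = 450
  stock rod 3: 50 = 50
This matches the lower bound, so 3 is optimal.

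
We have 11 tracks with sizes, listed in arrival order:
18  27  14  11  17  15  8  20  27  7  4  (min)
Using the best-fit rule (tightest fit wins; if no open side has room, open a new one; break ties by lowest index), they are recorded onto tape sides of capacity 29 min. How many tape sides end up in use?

6

  18 → side 1 (new)  [load 18/29]
  27 → side 2 (new)  [load 27/29]
  14 → side 3 (new)  [load 14/29]
  11 → side 1  [load 29/29]
  17 → side 4 (new)  [load 17/29]
  15 → side 3  [load 29/29]
  8 → side 4  [load 25/29]
  20 → side 5 (new)  [load 20/29]
  27 → side 6 (new)  [load 27/29]
  7 → side 5  [load 27/29]
  4 → side 4  [load 29/29]
6 tape sides opened.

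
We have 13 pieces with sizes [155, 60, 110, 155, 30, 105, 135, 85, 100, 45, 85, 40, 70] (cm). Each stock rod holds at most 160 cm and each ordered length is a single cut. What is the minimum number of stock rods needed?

Total = 155 + 155 + 135 + 110 + 105 + 100 + 85 + 85 + 70 + 60 + 45 + 40 + 30 = 1175 cm.
Lower bound: ⌈1175/160⌉ = 8 stock rods.
A packing using 8 stock rods:
  stock rod 1: 155 = 155
  stock rod 2: 155 = 155
  stock rod 3: 135 = 135
  stock rod 4: 110 + 45 = 155
  stock rod 5: 105 + 40 = 145
  stock rod 6: 100 + 60 = 160
  stock rod 7: 85 + 70 = 155
  stock rod 8: 85 + 30 = 115
This matches the lower bound, so 8 is optimal.

8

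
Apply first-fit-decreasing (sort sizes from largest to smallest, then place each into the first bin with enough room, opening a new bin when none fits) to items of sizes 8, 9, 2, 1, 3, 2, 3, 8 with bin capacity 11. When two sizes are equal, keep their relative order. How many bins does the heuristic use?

Sorted descending: 9, 8, 8, 3, 3, 2, 2, 1.
  9 → bin 1 (new)  [load 9/11]
  8 → bin 2 (new)  [load 8/11]
  8 → bin 3 (new)  [load 8/11]
  3 → bin 2  [load 11/11]
  3 → bin 3  [load 11/11]
  2 → bin 1  [load 11/11]
  2 → bin 4 (new)  [load 2/11]
  1 → bin 4  [load 3/11]
4 bins opened.

4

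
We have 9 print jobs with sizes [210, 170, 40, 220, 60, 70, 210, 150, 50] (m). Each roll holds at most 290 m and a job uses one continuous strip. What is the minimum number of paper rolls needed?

5

Total = 220 + 210 + 210 + 170 + 150 + 70 + 60 + 50 + 40 = 1180 m.
Lower bound: ⌈1180/290⌉ = 5 paper rolls.
A packing using 5 paper rolls:
  roll 1: 220 + 70 = 290
  roll 2: 210 + 60 = 270
  roll 3: 210 + 50 = 260
  roll 4: 170 + 40 = 210
  roll 5: 150 = 150
This matches the lower bound, so 5 is optimal.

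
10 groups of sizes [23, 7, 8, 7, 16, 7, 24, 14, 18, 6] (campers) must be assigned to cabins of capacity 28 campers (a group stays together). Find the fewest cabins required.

6

Total = 24 + 23 + 18 + 16 + 14 + 8 + 7 + 7 + 7 + 6 = 130 campers.
Lower bound: ⌈130/28⌉ = 5 cabins.
A packing using 6 cabins:
  cabin 1: 24 = 24
  cabin 2: 23 = 23
  cabin 3: 18 + 8 = 26
  cabin 4: 16 + 7 = 23
  cabin 5: 14 + 7 + 7 = 28
  cabin 6: 6 = 6
No arrangement into 5 cabins stays within capacity, so 6 is optimal.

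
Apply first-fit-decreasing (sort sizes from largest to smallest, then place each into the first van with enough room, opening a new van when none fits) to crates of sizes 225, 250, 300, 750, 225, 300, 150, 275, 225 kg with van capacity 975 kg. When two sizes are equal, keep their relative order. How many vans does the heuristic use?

3

Sorted descending: 750, 300, 300, 275, 250, 225, 225, 225, 150.
  750 → van 1 (new)  [load 750/975]
  300 → van 2 (new)  [load 300/975]
  300 → van 2  [load 600/975]
  275 → van 2  [load 875/975]
  250 → van 3 (new)  [load 250/975]
  225 → van 1  [load 975/975]
  225 → van 3  [load 475/975]
  225 → van 3  [load 700/975]
  150 → van 3  [load 850/975]
3 vans opened.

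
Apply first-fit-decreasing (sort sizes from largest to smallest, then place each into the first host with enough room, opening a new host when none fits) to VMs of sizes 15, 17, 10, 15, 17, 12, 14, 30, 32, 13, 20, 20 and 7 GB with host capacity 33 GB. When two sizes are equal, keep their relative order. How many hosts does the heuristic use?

7

Sorted descending: 32, 30, 20, 20, 17, 17, 15, 15, 14, 13, 12, 10, 7.
  32 → host 1 (new)  [load 32/33]
  30 → host 2 (new)  [load 30/33]
  20 → host 3 (new)  [load 20/33]
  20 → host 4 (new)  [load 20/33]
  17 → host 5 (new)  [load 17/33]
  17 → host 6 (new)  [load 17/33]
  15 → host 5  [load 32/33]
  15 → host 6  [load 32/33]
  14 → host 7 (new)  [load 14/33]
  13 → host 3  [load 33/33]
  12 → host 4  [load 32/33]
  10 → host 7  [load 24/33]
  7 → host 7  [load 31/33]
7 hosts opened.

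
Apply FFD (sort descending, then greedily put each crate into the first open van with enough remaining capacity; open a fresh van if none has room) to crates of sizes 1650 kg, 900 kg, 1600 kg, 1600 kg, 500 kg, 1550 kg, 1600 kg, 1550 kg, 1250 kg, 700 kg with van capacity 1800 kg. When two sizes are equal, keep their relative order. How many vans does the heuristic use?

Sorted descending: 1650, 1600, 1600, 1600, 1550, 1550, 1250, 900, 700, 500.
  1650 → van 1 (new)  [load 1650/1800]
  1600 → van 2 (new)  [load 1600/1800]
  1600 → van 3 (new)  [load 1600/1800]
  1600 → van 4 (new)  [load 1600/1800]
  1550 → van 5 (new)  [load 1550/1800]
  1550 → van 6 (new)  [load 1550/1800]
  1250 → van 7 (new)  [load 1250/1800]
  900 → van 8 (new)  [load 900/1800]
  700 → van 8  [load 1600/1800]
  500 → van 7  [load 1750/1800]
8 vans opened.

8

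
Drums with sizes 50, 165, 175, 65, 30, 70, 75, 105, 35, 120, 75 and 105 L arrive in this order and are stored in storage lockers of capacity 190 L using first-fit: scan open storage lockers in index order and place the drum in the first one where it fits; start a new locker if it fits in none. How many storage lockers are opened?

7

  50 → locker 1 (new)  [load 50/190]
  165 → locker 2 (new)  [load 165/190]
  175 → locker 3 (new)  [load 175/190]
  65 → locker 1  [load 115/190]
  30 → locker 1  [load 145/190]
  70 → locker 4 (new)  [load 70/190]
  75 → locker 4  [load 145/190]
  105 → locker 5 (new)  [load 105/190]
  35 → locker 1  [load 180/190]
  120 → locker 6 (new)  [load 120/190]
  75 → locker 5  [load 180/190]
  105 → locker 7 (new)  [load 105/190]
7 storage lockers opened.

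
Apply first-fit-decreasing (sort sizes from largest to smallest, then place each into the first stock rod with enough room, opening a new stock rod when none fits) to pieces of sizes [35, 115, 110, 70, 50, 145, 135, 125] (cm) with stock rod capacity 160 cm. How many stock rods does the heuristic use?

Sorted descending: 145, 135, 125, 115, 110, 70, 50, 35.
  145 → stock rod 1 (new)  [load 145/160]
  135 → stock rod 2 (new)  [load 135/160]
  125 → stock rod 3 (new)  [load 125/160]
  115 → stock rod 4 (new)  [load 115/160]
  110 → stock rod 5 (new)  [load 110/160]
  70 → stock rod 6 (new)  [load 70/160]
  50 → stock rod 5  [load 160/160]
  35 → stock rod 3  [load 160/160]
6 stock rods opened.

6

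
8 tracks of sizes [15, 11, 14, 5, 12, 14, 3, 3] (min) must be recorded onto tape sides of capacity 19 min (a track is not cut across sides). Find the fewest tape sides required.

5

Total = 15 + 14 + 14 + 12 + 11 + 5 + 3 + 3 = 77 min.
Lower bound: ⌈77/19⌉ = 5 tape sides.
A packing using 5 tape sides:
  side 1: 15 + 3 = 18
  side 2: 14 + 5 = 19
  side 3: 14 + 3 = 17
  side 4: 12 = 12
  side 5: 11 = 11
This matches the lower bound, so 5 is optimal.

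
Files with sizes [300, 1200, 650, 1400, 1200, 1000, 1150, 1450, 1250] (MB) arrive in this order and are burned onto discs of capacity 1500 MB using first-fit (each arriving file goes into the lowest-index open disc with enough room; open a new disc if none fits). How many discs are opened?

  300 → disc 1 (new)  [load 300/1500]
  1200 → disc 1  [load 1500/1500]
  650 → disc 2 (new)  [load 650/1500]
  1400 → disc 3 (new)  [load 1400/1500]
  1200 → disc 4 (new)  [load 1200/1500]
  1000 → disc 5 (new)  [load 1000/1500]
  1150 → disc 6 (new)  [load 1150/1500]
  1450 → disc 7 (new)  [load 1450/1500]
  1250 → disc 8 (new)  [load 1250/1500]
8 discs opened.

8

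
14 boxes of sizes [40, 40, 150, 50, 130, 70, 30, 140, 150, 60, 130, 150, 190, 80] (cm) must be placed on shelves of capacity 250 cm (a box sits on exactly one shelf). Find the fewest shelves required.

7

Total = 190 + 150 + 150 + 150 + 140 + 130 + 130 + 80 + 70 + 60 + 50 + 40 + 40 + 30 = 1410 cm.
Lower bound: ⌈1410/250⌉ = 6 shelves.
Also, 7 boxes each exceed 125 cm, and no two of those can share a shelf, so at least 7 shelves are needed.
A packing using 7 shelves:
  shelf 1: 190 + 60 = 250
  shelf 2: 150 + 80 = 230
  shelf 3: 150 + 70 + 30 = 250
  shelf 4: 150 + 50 + 40 = 240
  shelf 5: 140 + 40 = 180
  shelf 6: 130 = 130
  shelf 7: 130 = 130
This matches the lower bound, so 7 is optimal.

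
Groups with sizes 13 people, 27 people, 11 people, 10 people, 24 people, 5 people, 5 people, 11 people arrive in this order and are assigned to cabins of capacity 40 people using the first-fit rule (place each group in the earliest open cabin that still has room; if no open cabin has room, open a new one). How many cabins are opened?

3

  13 → cabin 1 (new)  [load 13/40]
  27 → cabin 1  [load 40/40]
  11 → cabin 2 (new)  [load 11/40]
  10 → cabin 2  [load 21/40]
  24 → cabin 3 (new)  [load 24/40]
  5 → cabin 2  [load 26/40]
  5 → cabin 2  [load 31/40]
  11 → cabin 3  [load 35/40]
3 cabins opened.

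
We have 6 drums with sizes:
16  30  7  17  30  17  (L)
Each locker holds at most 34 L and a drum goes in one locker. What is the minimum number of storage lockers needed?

4

Total = 30 + 30 + 17 + 17 + 16 + 7 = 117 L.
Lower bound: ⌈117/34⌉ = 4 storage lockers.
A packing using 4 storage lockers:
  locker 1: 30 = 30
  locker 2: 30 = 30
  locker 3: 17 + 17 = 34
  locker 4: 16 + 7 = 23
This matches the lower bound, so 4 is optimal.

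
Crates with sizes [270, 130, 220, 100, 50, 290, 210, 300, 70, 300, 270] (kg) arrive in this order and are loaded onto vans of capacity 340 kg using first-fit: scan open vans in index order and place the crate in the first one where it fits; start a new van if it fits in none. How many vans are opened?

  270 → van 1 (new)  [load 270/340]
  130 → van 2 (new)  [load 130/340]
  220 → van 3 (new)  [load 220/340]
  100 → van 2  [load 230/340]
  50 → van 1  [load 320/340]
  290 → van 4 (new)  [load 290/340]
  210 → van 5 (new)  [load 210/340]
  300 → van 6 (new)  [load 300/340]
  70 → van 2  [load 300/340]
  300 → van 7 (new)  [load 300/340]
  270 → van 8 (new)  [load 270/340]
8 vans opened.

8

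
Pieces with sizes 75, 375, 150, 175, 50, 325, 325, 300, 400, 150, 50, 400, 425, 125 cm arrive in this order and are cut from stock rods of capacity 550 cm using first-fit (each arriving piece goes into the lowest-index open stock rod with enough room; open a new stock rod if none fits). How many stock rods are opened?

  75 → stock rod 1 (new)  [load 75/550]
  375 → stock rod 1  [load 450/550]
  150 → stock rod 2 (new)  [load 150/550]
  175 → stock rod 2  [load 325/550]
  50 → stock rod 1  [load 500/550]
  325 → stock rod 3 (new)  [load 325/550]
  325 → stock rod 4 (new)  [load 325/550]
  300 → stock rod 5 (new)  [load 300/550]
  400 → stock rod 6 (new)  [load 400/550]
  150 → stock rod 2  [load 475/550]
  50 → stock rod 1  [load 550/550]
  400 → stock rod 7 (new)  [load 400/550]
  425 → stock rod 8 (new)  [load 425/550]
  125 → stock rod 3  [load 450/550]
8 stock rods opened.

8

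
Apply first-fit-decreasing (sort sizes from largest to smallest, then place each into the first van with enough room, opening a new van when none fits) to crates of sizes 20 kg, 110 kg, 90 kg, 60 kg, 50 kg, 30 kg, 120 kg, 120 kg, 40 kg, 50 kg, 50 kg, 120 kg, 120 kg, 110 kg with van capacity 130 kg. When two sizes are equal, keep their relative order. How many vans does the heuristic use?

Sorted descending: 120, 120, 120, 120, 110, 110, 90, 60, 50, 50, 50, 40, 30, 20.
  120 → van 1 (new)  [load 120/130]
  120 → van 2 (new)  [load 120/130]
  120 → van 3 (new)  [load 120/130]
  120 → van 4 (new)  [load 120/130]
  110 → van 5 (new)  [load 110/130]
  110 → van 6 (new)  [load 110/130]
  90 → van 7 (new)  [load 90/130]
  60 → van 8 (new)  [load 60/130]
  50 → van 8  [load 110/130]
  50 → van 9 (new)  [load 50/130]
  50 → van 9  [load 100/130]
  40 → van 7  [load 130/130]
  30 → van 9  [load 130/130]
  20 → van 5  [load 130/130]
9 vans opened.

9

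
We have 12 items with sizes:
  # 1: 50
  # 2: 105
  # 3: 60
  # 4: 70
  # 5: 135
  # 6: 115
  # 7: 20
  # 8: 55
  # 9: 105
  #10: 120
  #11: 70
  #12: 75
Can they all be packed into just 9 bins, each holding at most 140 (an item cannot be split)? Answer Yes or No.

A valid assignment using 8 bins:
  bin 1: 135 = 135
  bin 2: 120 + 20 = 140
  bin 3: 115 = 115
  bin 4: 105 = 105
  bin 5: 105 = 105
  bin 6: 75 + 60 = 135
  bin 7: 70 + 70 = 140
  bin 8: 55 + 50 = 105
That uses only 8 ≤ 9, so 9 bins are enough.

Yes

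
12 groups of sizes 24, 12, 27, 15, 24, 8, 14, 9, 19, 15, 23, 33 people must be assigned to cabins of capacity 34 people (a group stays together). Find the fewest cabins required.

8

Total = 33 + 27 + 24 + 24 + 23 + 19 + 15 + 15 + 14 + 12 + 9 + 8 = 223 people.
Lower bound: ⌈223/34⌉ = 7 cabins.
A packing using 8 cabins:
  cabin 1: 33 = 33
  cabin 2: 27 = 27
  cabin 3: 24 + 9 = 33
  cabin 4: 24 + 8 = 32
  cabin 5: 23 = 23
  cabin 6: 19 + 15 = 34
  cabin 7: 15 + 14 = 29
  cabin 8: 12 = 12
No arrangement into 7 cabins stays within capacity, so 8 is optimal.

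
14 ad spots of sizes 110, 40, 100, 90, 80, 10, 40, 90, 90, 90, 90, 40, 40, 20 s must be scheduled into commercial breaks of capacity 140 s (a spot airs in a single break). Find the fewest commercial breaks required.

Total = 110 + 100 + 90 + 90 + 90 + 90 + 90 + 80 + 40 + 40 + 40 + 40 + 20 + 10 = 930 s.
Lower bound: ⌈930/140⌉ = 7 commercial breaks.
Also, 8 ad spots each exceed 70 s, and no two of those can share a break, so at least 8 commercial breaks are needed.
A packing using 8 commercial breaks:
  break 1: 110 + 20 + 10 = 140
  break 2: 100 + 40 = 140
  break 3: 90 + 40 = 130
  break 4: 90 + 40 = 130
  break 5: 90 + 40 = 130
  break 6: 90 = 90
  break 7: 90 = 90
  break 8: 80 = 80
This matches the lower bound, so 8 is optimal.

8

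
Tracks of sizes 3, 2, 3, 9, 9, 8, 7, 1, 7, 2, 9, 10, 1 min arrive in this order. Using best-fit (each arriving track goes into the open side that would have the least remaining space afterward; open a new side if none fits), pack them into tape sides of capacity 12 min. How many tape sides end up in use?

8

  3 → side 1 (new)  [load 3/12]
  2 → side 1  [load 5/12]
  3 → side 1  [load 8/12]
  9 → side 2 (new)  [load 9/12]
  9 → side 3 (new)  [load 9/12]
  8 → side 4 (new)  [load 8/12]
  7 → side 5 (new)  [load 7/12]
  1 → side 2  [load 10/12]
  7 → side 6 (new)  [load 7/12]
  2 → side 2  [load 12/12]
  9 → side 7 (new)  [load 9/12]
  10 → side 8 (new)  [load 10/12]
  1 → side 8  [load 11/12]
8 tape sides opened.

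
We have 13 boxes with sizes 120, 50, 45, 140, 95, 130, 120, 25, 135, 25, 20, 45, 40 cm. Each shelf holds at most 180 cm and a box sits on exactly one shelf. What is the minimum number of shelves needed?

Total = 140 + 135 + 130 + 120 + 120 + 95 + 50 + 45 + 45 + 40 + 25 + 25 + 20 = 990 cm.
Lower bound: ⌈990/180⌉ = 6 shelves.
A packing using 6 shelves:
  shelf 1: 140 + 40 = 180
  shelf 2: 135 + 45 = 180
  shelf 3: 130 + 50 = 180
  shelf 4: 120 + 45 = 165
  shelf 5: 120 + 25 + 25 = 170
  shelf 6: 95 + 20 = 115
This matches the lower bound, so 6 is optimal.

6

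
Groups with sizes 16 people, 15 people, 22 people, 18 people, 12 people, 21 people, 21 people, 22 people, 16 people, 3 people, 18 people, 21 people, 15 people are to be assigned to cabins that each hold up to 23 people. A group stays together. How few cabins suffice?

Total = 22 + 22 + 21 + 21 + 21 + 18 + 18 + 16 + 16 + 15 + 15 + 12 + 3 = 220 people.
Lower bound: ⌈220/23⌉ = 10 cabins.
Also, 12 groups each exceed 23/2 people, and no two of those can share a cabin, so at least 12 cabins are needed.
A packing using 12 cabins:
  cabin 1: 22 = 22
  cabin 2: 22 = 22
  cabin 3: 21 = 21
  cabin 4: 21 = 21
  cabin 5: 21 = 21
  cabin 6: 18 + 3 = 21
  cabin 7: 18 = 18
  cabin 8: 16 = 16
  cabin 9: 16 = 16
  cabin 10: 15 = 15
  cabin 11: 15 = 15
  cabin 12: 12 = 12
This matches the lower bound, so 12 is optimal.

12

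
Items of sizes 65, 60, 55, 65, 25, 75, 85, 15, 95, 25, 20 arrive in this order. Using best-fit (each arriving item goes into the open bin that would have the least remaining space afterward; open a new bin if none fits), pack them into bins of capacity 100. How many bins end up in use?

  65 → bin 1 (new)  [load 65/100]
  60 → bin 2 (new)  [load 60/100]
  55 → bin 3 (new)  [load 55/100]
  65 → bin 4 (new)  [load 65/100]
  25 → bin 1  [load 90/100]
  75 → bin 5 (new)  [load 75/100]
  85 → bin 6 (new)  [load 85/100]
  15 → bin 6  [load 100/100]
  95 → bin 7 (new)  [load 95/100]
  25 → bin 5  [load 100/100]
  20 → bin 4  [load 85/100]
7 bins opened.

7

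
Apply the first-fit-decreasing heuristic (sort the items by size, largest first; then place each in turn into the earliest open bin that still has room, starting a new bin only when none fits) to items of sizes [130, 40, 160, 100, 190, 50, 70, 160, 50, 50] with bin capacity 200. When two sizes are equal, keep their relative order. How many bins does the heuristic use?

Sorted descending: 190, 160, 160, 130, 100, 70, 50, 50, 50, 40.
  190 → bin 1 (new)  [load 190/200]
  160 → bin 2 (new)  [load 160/200]
  160 → bin 3 (new)  [load 160/200]
  130 → bin 4 (new)  [load 130/200]
  100 → bin 5 (new)  [load 100/200]
  70 → bin 4  [load 200/200]
  50 → bin 5  [load 150/200]
  50 → bin 5  [load 200/200]
  50 → bin 6 (new)  [load 50/200]
  40 → bin 2  [load 200/200]
6 bins opened.

6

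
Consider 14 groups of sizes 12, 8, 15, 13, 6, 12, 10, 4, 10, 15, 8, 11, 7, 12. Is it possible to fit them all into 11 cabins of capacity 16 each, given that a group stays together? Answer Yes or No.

Yes

A valid assignment using 11 cabins:
  cabin 1: 15 = 15
  cabin 2: 15 = 15
  cabin 3: 13 = 13
  cabin 4: 12 + 4 = 16
  cabin 5: 12 = 12
  cabin 6: 12 = 12
  cabin 7: 11 = 11
  cabin 8: 10 + 6 = 16
  cabin 9: 10 = 10
  cabin 10: 8 + 8 = 16
  cabin 11: 7 = 7
Every load is within 16, so 11 cabins suffice.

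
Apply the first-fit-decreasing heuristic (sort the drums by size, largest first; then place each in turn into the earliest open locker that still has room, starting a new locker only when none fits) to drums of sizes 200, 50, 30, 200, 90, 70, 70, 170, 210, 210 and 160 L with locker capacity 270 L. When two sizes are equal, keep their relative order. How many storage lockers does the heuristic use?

6

Sorted descending: 210, 210, 200, 200, 170, 160, 90, 70, 70, 50, 30.
  210 → locker 1 (new)  [load 210/270]
  210 → locker 2 (new)  [load 210/270]
  200 → locker 3 (new)  [load 200/270]
  200 → locker 4 (new)  [load 200/270]
  170 → locker 5 (new)  [load 170/270]
  160 → locker 6 (new)  [load 160/270]
  90 → locker 5  [load 260/270]
  70 → locker 3  [load 270/270]
  70 → locker 4  [load 270/270]
  50 → locker 1  [load 260/270]
  30 → locker 2  [load 240/270]
6 storage lockers opened.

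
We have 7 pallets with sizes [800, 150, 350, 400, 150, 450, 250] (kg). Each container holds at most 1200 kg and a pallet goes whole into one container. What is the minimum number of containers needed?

Total = 800 + 450 + 400 + 350 + 250 + 150 + 150 = 2550 kg.
Lower bound: ⌈2550/1200⌉ = 3 containers.
A packing using 3 containers:
  container 1: 800 + 400 = 1200
  container 2: 450 + 350 + 250 + 150 = 1200
  container 3: 150 = 150
This matches the lower bound, so 3 is optimal.

3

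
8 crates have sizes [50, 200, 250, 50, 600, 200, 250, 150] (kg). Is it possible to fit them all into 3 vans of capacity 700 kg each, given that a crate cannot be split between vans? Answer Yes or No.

Yes

A valid assignment using 3 vans:
  van 1: 600 + 50 + 50 = 700
  van 2: 250 + 250 + 200 = 700
  van 3: 200 + 150 = 350
Every load is within 700 kg, so 3 vans suffice.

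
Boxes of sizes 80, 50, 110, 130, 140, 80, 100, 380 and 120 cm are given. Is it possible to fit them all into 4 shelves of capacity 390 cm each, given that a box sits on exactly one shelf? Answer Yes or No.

A valid assignment using 4 shelves:
  shelf 1: 380 = 380
  shelf 2: 140 + 130 + 120 = 390
  shelf 3: 110 + 100 + 80 + 80 = 370
  shelf 4: 50 = 50
Every load is within 390 cm, so 4 shelves suffice.

Yes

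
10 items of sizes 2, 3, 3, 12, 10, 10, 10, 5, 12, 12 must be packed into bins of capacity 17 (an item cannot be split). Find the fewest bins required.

Total = 12 + 12 + 12 + 10 + 10 + 10 + 5 + 3 + 3 + 2 = 79.
Lower bound: ⌈79/17⌉ = 5 bins.
Also, 6 items each exceed 17/2, and no two of those can share a bin, so at least 6 bins are needed.
A packing using 6 bins:
  bin 1: 12 + 5 = 17
  bin 2: 12 + 3 + 2 = 17
  bin 3: 12 + 3 = 15
  bin 4: 10 = 10
  bin 5: 10 = 10
  bin 6: 10 = 10
This matches the lower bound, so 6 is optimal.

6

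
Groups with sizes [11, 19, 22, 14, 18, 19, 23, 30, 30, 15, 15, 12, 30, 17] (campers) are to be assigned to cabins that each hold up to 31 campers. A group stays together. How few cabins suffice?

10

Total = 30 + 30 + 30 + 23 + 22 + 19 + 19 + 18 + 17 + 15 + 15 + 14 + 12 + 11 = 275 campers.
Lower bound: ⌈275/31⌉ = 9 cabins.
A packing using 10 cabins:
  cabin 1: 30 = 30
  cabin 2: 30 = 30
  cabin 3: 30 = 30
  cabin 4: 23 = 23
  cabin 5: 22 = 22
  cabin 6: 19 + 12 = 31
  cabin 7: 19 + 11 = 30
  cabin 8: 18 = 18
  cabin 9: 17 + 14 = 31
  cabin 10: 15 + 15 = 30
No arrangement into 9 cabins stays within capacity, so 10 is optimal.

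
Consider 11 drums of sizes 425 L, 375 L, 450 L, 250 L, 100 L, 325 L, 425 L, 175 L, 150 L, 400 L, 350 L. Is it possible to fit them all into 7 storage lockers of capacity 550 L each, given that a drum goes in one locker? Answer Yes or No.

No

Total = 3425 L; ⌈3425/550⌉ = 7.
The bound of 7 does not rule out 7, but exhaustive search shows no assignment into 7 storage lockers of capacity 550 L exists — the minimum is 8.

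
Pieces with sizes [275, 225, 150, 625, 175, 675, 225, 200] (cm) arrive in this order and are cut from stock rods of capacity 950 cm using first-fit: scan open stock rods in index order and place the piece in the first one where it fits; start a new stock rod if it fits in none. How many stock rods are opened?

3

  275 → stock rod 1 (new)  [load 275/950]
  225 → stock rod 1  [load 500/950]
  150 → stock rod 1  [load 650/950]
  625 → stock rod 2 (new)  [load 625/950]
  175 → stock rod 1  [load 825/950]
  675 → stock rod 3 (new)  [load 675/950]
  225 → stock rod 2  [load 850/950]
  200 → stock rod 3  [load 875/950]
3 stock rods opened.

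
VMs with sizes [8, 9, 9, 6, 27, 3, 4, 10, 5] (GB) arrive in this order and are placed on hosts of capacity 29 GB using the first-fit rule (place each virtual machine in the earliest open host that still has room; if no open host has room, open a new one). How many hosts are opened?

  8 → host 1 (new)  [load 8/29]
  9 → host 1  [load 17/29]
  9 → host 1  [load 26/29]
  6 → host 2 (new)  [load 6/29]
  27 → host 3 (new)  [load 27/29]
  3 → host 1  [load 29/29]
  4 → host 2  [load 10/29]
  10 → host 2  [load 20/29]
  5 → host 2  [load 25/29]
3 hosts opened.

3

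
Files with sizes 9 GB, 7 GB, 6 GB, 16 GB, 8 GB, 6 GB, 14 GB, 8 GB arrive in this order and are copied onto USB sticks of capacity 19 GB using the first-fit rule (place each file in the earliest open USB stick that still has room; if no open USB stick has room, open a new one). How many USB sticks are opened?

  9 → USB stick 1 (new)  [load 9/19]
  7 → USB stick 1  [load 16/19]
  6 → USB stick 2 (new)  [load 6/19]
  16 → USB stick 3 (new)  [load 16/19]
  8 → USB stick 2  [load 14/19]
  6 → USB stick 4 (new)  [load 6/19]
  14 → USB stick 5 (new)  [load 14/19]
  8 → USB stick 4  [load 14/19]
5 USB sticks opened.

5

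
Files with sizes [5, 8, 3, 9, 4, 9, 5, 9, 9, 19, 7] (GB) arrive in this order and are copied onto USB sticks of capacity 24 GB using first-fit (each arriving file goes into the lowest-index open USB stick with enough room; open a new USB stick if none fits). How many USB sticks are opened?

5

  5 → USB stick 1 (new)  [load 5/24]
  8 → USB stick 1  [load 13/24]
  3 → USB stick 1  [load 16/24]
  9 → USB stick 2 (new)  [load 9/24]
  4 → USB stick 1  [load 20/24]
  9 → USB stick 2  [load 18/24]
  5 → USB stick 2  [load 23/24]
  9 → USB stick 3 (new)  [load 9/24]
  9 → USB stick 3  [load 18/24]
  19 → USB stick 4 (new)  [load 19/24]
  7 → USB stick 5 (new)  [load 7/24]
5 USB sticks opened.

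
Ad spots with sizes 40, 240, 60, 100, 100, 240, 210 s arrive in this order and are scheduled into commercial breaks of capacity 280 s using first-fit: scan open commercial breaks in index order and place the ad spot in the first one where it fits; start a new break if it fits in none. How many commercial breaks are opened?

  40 → break 1 (new)  [load 40/280]
  240 → break 1  [load 280/280]
  60 → break 2 (new)  [load 60/280]
  100 → break 2  [load 160/280]
  100 → break 2  [load 260/280]
  240 → break 3 (new)  [load 240/280]
  210 → break 4 (new)  [load 210/280]
4 commercial breaks opened.

4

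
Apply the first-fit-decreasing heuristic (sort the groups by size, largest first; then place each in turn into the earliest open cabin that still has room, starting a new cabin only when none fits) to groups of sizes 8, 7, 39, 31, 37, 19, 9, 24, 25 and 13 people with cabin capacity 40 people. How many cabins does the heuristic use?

Sorted descending: 39, 37, 31, 25, 24, 19, 13, 9, 8, 7.
  39 → cabin 1 (new)  [load 39/40]
  37 → cabin 2 (new)  [load 37/40]
  31 → cabin 3 (new)  [load 31/40]
  25 → cabin 4 (new)  [load 25/40]
  24 → cabin 5 (new)  [load 24/40]
  19 → cabin 6 (new)  [load 19/40]
  13 → cabin 4  [load 38/40]
  9 → cabin 3  [load 40/40]
  8 → cabin 5  [load 32/40]
  7 → cabin 5  [load 39/40]
6 cabins opened.

6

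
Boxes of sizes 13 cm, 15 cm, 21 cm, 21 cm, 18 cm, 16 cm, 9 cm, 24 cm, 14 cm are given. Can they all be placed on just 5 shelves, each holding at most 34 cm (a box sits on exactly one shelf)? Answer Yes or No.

A valid assignment using 5 shelves:
  shelf 1: 24 + 9 = 33
  shelf 2: 21 + 13 = 34
  shelf 3: 21 = 21
  shelf 4: 18 + 16 = 34
  shelf 5: 15 + 14 = 29
Every load is within 34 cm, so 5 shelves suffice.

Yes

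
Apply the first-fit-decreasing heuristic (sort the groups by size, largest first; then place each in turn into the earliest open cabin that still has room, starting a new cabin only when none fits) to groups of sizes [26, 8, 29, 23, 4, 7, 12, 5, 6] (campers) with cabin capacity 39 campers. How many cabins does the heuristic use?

4

Sorted descending: 29, 26, 23, 12, 8, 7, 6, 5, 4.
  29 → cabin 1 (new)  [load 29/39]
  26 → cabin 2 (new)  [load 26/39]
  23 → cabin 3 (new)  [load 23/39]
  12 → cabin 2  [load 38/39]
  8 → cabin 1  [load 37/39]
  7 → cabin 3  [load 30/39]
  6 → cabin 3  [load 36/39]
  5 → cabin 4 (new)  [load 5/39]
  4 → cabin 4  [load 9/39]
4 cabins opened.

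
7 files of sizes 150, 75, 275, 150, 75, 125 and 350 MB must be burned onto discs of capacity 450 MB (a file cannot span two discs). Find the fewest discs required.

Total = 350 + 275 + 150 + 150 + 125 + 75 + 75 = 1200 MB.
Lower bound: ⌈1200/450⌉ = 3 discs.
A packing using 3 discs:
  disc 1: 350 + 75 = 425
  disc 2: 275 + 150 = 425
  disc 3: 150 + 125 + 75 = 350
This matches the lower bound, so 3 is optimal.

3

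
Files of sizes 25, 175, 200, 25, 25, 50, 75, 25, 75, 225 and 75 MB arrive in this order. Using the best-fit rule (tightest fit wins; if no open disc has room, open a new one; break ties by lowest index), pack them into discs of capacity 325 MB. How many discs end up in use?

  25 → disc 1 (new)  [load 25/325]
  175 → disc 1  [load 200/325]
  200 → disc 2 (new)  [load 200/325]
  25 → disc 1  [load 225/325]
  25 → disc 1  [load 250/325]
  50 → disc 1  [load 300/325]
  75 → disc 2  [load 275/325]
  25 → disc 1  [load 325/325]
  75 → disc 3 (new)  [load 75/325]
  225 → disc 3  [load 300/325]
  75 → disc 4 (new)  [load 75/325]
4 discs opened.

4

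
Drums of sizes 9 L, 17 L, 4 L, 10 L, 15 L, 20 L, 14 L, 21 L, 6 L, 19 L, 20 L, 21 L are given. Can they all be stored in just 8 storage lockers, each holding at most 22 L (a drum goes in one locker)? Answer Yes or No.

Total = 176 L; ⌈176/22⌉ = 8.
The bound of 8 does not rule out 8, but exhaustive search shows no assignment into 8 storage lockers of capacity 22 L exists — the minimum is 9.

No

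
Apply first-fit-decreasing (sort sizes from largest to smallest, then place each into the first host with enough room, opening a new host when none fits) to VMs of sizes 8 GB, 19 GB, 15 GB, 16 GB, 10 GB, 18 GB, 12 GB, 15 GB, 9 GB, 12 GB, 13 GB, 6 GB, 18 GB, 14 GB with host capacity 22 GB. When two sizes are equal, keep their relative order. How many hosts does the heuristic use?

10

Sorted descending: 19, 18, 18, 16, 15, 15, 14, 13, 12, 12, 10, 9, 8, 6.
  19 → host 1 (new)  [load 19/22]
  18 → host 2 (new)  [load 18/22]
  18 → host 3 (new)  [load 18/22]
  16 → host 4 (new)  [load 16/22]
  15 → host 5 (new)  [load 15/22]
  15 → host 6 (new)  [load 15/22]
  14 → host 7 (new)  [load 14/22]
  13 → host 8 (new)  [load 13/22]
  12 → host 9 (new)  [load 12/22]
  12 → host 10 (new)  [load 12/22]
  10 → host 9  [load 22/22]
  9 → host 8  [load 22/22]
  8 → host 7  [load 22/22]
  6 → host 4  [load 22/22]
10 hosts opened.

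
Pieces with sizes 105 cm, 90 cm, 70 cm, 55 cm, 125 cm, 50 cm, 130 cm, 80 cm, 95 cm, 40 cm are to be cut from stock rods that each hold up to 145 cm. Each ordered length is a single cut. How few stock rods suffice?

7

Total = 130 + 125 + 105 + 95 + 90 + 80 + 70 + 55 + 50 + 40 = 840 cm.
Lower bound: ⌈840/145⌉ = 6 stock rods.
A packing using 7 stock rods:
  stock rod 1: 130 = 130
  stock rod 2: 125 = 125
  stock rod 3: 105 + 40 = 145
  stock rod 4: 95 + 50 = 145
  stock rod 5: 90 + 55 = 145
  stock rod 6: 80 = 80
  stock rod 7: 70 = 70
No arrangement into 6 stock rods stays within capacity, so 7 is optimal.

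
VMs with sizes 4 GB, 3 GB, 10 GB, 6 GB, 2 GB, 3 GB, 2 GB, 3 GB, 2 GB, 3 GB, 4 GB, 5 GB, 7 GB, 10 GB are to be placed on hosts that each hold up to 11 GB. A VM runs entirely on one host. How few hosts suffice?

6

Total = 10 + 10 + 7 + 6 + 5 + 4 + 4 + 3 + 3 + 3 + 3 + 2 + 2 + 2 = 64 GB.
Lower bound: ⌈64/11⌉ = 6 hosts.
A packing using 6 hosts:
  host 1: 10 = 10
  host 2: 10 = 10
  host 3: 7 + 4 = 11
  host 4: 6 + 5 = 11
  host 5: 4 + 3 + 2 + 2 = 11
  host 6: 3 + 3 + 3 + 2 = 11
This matches the lower bound, so 6 is optimal.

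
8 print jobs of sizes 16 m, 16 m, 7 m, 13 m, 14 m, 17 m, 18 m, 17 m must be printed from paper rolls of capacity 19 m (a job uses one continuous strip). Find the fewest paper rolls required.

Total = 18 + 17 + 17 + 16 + 16 + 14 + 13 + 7 = 118 m.
Lower bound: ⌈118/19⌉ = 7 paper rolls.
A packing using 8 paper rolls:
  roll 1: 18 = 18
  roll 2: 17 = 17
  roll 3: 17 = 17
  roll 4: 16 = 16
  roll 5: 16 = 16
  roll 6: 14 = 14
  roll 7: 13 = 13
  roll 8: 7 = 7
No arrangement into 7 paper rolls stays within capacity, so 8 is optimal.

8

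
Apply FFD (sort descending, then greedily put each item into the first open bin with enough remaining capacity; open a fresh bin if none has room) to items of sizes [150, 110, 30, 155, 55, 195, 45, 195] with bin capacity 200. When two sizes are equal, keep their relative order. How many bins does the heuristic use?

Sorted descending: 195, 195, 155, 150, 110, 55, 45, 30.
  195 → bin 1 (new)  [load 195/200]
  195 → bin 2 (new)  [load 195/200]
  155 → bin 3 (new)  [load 155/200]
  150 → bin 4 (new)  [load 150/200]
  110 → bin 5 (new)  [load 110/200]
  55 → bin 5  [load 165/200]
  45 → bin 3  [load 200/200]
  30 → bin 4  [load 180/200]
5 bins opened.

5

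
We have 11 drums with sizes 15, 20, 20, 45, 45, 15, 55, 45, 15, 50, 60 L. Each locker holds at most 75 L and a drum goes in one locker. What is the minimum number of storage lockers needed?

Total = 60 + 55 + 50 + 45 + 45 + 45 + 20 + 20 + 15 + 15 + 15 = 385 L.
Lower bound: ⌈385/75⌉ = 6 storage lockers.
A packing using 6 storage lockers:
  locker 1: 60 + 15 = 75
  locker 2: 55 + 20 = 75
  locker 3: 50 + 20 = 70
  locker 4: 45 + 15 + 15 = 75
  locker 5: 45 = 45
  locker 6: 45 = 45
This matches the lower bound, so 6 is optimal.

6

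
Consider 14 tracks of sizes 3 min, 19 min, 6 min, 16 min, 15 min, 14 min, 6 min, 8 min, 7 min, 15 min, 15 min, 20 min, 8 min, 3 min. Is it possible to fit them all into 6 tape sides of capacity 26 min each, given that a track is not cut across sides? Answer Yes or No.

No

Total = 155 min; ⌈155/26⌉ = 6.
7 tracks each exceed half the capacity and cannot share a side, forcing at least 7 tape sides.
At least 7 tape sides are required, but only 6 are allowed.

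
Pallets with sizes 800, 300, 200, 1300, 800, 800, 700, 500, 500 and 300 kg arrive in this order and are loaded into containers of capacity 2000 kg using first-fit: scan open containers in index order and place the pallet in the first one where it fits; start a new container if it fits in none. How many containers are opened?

4

  800 → container 1 (new)  [load 800/2000]
  300 → container 1  [load 1100/2000]
  200 → container 1  [load 1300/2000]
  1300 → container 2 (new)  [load 1300/2000]
  800 → container 3 (new)  [load 800/2000]
  800 → container 3  [load 1600/2000]
  700 → container 1  [load 2000/2000]
  500 → container 2  [load 1800/2000]
  500 → container 4 (new)  [load 500/2000]
  300 → container 3  [load 1900/2000]
4 containers opened.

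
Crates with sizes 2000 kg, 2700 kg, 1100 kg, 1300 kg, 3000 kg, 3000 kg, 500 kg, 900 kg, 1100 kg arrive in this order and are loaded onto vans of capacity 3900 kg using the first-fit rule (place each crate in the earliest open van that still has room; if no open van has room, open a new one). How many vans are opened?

5

  2000 → van 1 (new)  [load 2000/3900]
  2700 → van 2 (new)  [load 2700/3900]
  1100 → van 1  [load 3100/3900]
  1300 → van 3 (new)  [load 1300/3900]
  3000 → van 4 (new)  [load 3000/3900]
  3000 → van 5 (new)  [load 3000/3900]
  500 → van 1  [load 3600/3900]
  900 → van 2  [load 3600/3900]
  1100 → van 3  [load 2400/3900]
5 vans opened.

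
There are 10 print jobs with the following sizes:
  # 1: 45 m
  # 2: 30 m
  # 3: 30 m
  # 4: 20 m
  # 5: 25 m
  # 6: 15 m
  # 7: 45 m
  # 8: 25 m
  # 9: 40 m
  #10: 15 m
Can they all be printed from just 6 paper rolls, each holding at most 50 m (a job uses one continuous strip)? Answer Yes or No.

No

Total = 290 m; ⌈290/50⌉ = 6.
The bound of 6 does not rule out 6, but exhaustive search shows no assignment into 6 paper rolls of capacity 50 m exists — the minimum is 7.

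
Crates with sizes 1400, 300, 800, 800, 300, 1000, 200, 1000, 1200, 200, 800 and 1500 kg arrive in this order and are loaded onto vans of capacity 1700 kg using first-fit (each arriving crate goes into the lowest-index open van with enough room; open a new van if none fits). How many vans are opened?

  1400 → van 1 (new)  [load 1400/1700]
  300 → van 1  [load 1700/1700]
  800 → van 2 (new)  [load 800/1700]
  800 → van 2  [load 1600/1700]
  300 → van 3 (new)  [load 300/1700]
  1000 → van 3  [load 1300/1700]
  200 → van 3  [load 1500/1700]
  1000 → van 4 (new)  [load 1000/1700]
  1200 → van 5 (new)  [load 1200/1700]
  200 → van 3  [load 1700/1700]
  800 → van 6 (new)  [load 800/1700]
  1500 → van 7 (new)  [load 1500/1700]
7 vans opened.

7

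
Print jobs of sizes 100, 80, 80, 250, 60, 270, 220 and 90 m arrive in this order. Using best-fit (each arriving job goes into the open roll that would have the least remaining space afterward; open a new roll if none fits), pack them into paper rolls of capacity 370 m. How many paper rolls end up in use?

  100 → roll 1 (new)  [load 100/370]
  80 → roll 1  [load 180/370]
  80 → roll 1  [load 260/370]
  250 → roll 2 (new)  [load 250/370]
  60 → roll 1  [load 320/370]
  270 → roll 3 (new)  [load 270/370]
  220 → roll 4 (new)  [load 220/370]
  90 → roll 3  [load 360/370]
4 paper rolls opened.

4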